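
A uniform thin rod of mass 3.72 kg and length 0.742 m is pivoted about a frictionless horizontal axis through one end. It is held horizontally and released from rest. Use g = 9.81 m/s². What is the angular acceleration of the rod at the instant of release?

About the pivot, I = (1/3)ML² = (1/3)(3.72)(0.742)² = 0.6827 kg·m².
The weight acts at the center, a distance L/2 = 0.3710 m from the pivot; τ = Mg(L/2) = 13.54 N·m.
α = τ/I = 13.54/0.6827 = 19.83 rad/s².

α ≈ 19.8 rad/s²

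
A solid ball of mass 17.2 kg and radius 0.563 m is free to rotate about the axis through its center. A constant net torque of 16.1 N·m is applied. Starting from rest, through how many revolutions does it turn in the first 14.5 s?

I = (2/5)MR² = (2/5)(17.2)(0.563)² = 2.181 kg·m².
α = τ/I = 16.1/2.181 = 7.383 rad/s².
θ = ½αt² = ½(7.383)(14.5)² = 776.1 rad.
Revolutions = θ/(2π) = 123.5.

≈ 124 revolutions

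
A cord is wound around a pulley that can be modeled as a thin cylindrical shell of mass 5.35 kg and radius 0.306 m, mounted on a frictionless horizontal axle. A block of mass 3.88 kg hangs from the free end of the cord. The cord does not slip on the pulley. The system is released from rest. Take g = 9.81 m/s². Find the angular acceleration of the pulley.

I = MR² = (5.35)(0.306)² = 0.5010 kg·m².
Block: mg − T = ma. Pulley: TR = Iα. No-slip: a = αR, so T = (I/R²)a = 5.350·a.
Then mg = (m + 5.350)a, so a = (3.88)(9.81)/(3.88 + 5.350) = 4.124 m/s².
α = a/R = 4.124/0.306 = 13.48 rad/s².

α ≈ 13.5 rad/s²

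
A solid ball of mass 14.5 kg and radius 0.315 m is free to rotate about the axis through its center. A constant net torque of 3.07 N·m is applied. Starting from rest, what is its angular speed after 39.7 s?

ω ≈ 212 rad/s

I = (2/5)MR² = (2/5)(14.5)(0.315)² = 0.5755 kg·m².
α = τ/I = 3.07/0.5755 = 5.334 rad/s².
ω = ω₀ + αt = 0 + (5.334)(39.7) = 211.8 rad/s.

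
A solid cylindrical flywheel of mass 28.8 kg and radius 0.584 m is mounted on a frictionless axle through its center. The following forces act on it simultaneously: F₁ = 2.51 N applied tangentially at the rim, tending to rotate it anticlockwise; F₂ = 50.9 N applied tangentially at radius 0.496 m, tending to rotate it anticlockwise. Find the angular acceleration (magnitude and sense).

I = ½MR² = (1/2)(28.8)(0.584)² = 4.911 kg·m².
Taking anticlockwise as positive: τ₁ = +(2.51)(0.584) = +1.466 N·m; τ₂ = +(50.9)(0.496) = +25.25 N·m.
Net torque τ = 26.71 N·m.
α = τ/I = 26.71/4.911 = 5.439 rad/s².

α ≈ 5.44 rad/s², anticlockwise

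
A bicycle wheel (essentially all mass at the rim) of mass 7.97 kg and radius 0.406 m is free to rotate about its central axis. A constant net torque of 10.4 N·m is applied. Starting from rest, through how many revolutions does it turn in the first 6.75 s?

≈ 28.7 revolutions

I = MR² = (7.97)(0.406)² = 1.314 kg·m².
α = τ/I = 10.4/1.314 = 7.916 rad/s².
θ = ½αt² = ½(7.916)(6.75)² = 180.3 rad.
Revolutions = θ/(2π) = 28.70.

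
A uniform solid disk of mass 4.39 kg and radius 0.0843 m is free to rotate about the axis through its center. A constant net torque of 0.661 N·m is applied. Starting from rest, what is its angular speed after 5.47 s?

ω ≈ 232 rad/s

I = ½MR² = (1/2)(4.39)(0.0843)² = 0.01560 kg·m².
α = τ/I = 0.661/0.01560 = 42.38 rad/s².
ω = ω₀ + αt = 0 + (42.38)(5.47) = 231.8 rad/s.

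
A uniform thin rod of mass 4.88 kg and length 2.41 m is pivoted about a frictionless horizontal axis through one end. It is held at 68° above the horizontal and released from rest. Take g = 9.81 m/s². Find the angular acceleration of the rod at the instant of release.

About the pivot, I = (1/3)ML² = (1/3)(4.88)(2.41)² = 9.448 kg·m².
The weight acts at the center, a distance L/2 = 1.205 m from the pivot; τ = Mg(L/2) cos 68° = 21.61 N·m.
α = τ/I = 21.61/9.448 = 2.287 rad/s².

α ≈ 2.29 rad/s²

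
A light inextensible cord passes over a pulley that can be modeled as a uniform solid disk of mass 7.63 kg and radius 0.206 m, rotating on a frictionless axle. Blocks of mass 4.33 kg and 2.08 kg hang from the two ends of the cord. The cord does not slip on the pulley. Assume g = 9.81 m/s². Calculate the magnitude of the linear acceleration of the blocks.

a ≈ 2.16 m/s²

I = ½MR² = (1/2)(7.63)(0.206)² = 0.1619 kg·m².
Heavier block: m₁g − T₁ = m₁a. Lighter block: T₂ − m₂g = m₂a.
Pulley: (T₁ − T₂)R = Iα = I(a/R), so T₁ − T₂ = (I/R²)a = (1/2)M_p a = 3.815·a.
Adding the three: (m₁ − m₂)g = (m₁ + m₂ + 3.815)a, so a = (4.33 − 2.08)(9.81)/(4.33 + 2.08 + 3.815) = 2.159 m/s².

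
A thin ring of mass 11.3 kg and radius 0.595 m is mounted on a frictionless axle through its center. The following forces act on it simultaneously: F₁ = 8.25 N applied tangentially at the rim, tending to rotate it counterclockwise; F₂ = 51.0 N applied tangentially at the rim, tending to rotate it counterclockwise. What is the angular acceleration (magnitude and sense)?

I = MR² = (11.3)(0.595)² = 4.000 kg·m².
Taking counterclockwise as positive: τ₁ = +(8.25)(0.595) = +4.909 N·m; τ₂ = +(51.0)(0.595) = +30.34 N·m.
Net torque τ = 35.25 N·m.
α = τ/I = 35.25/4.000 = 8.812 rad/s².

α ≈ 8.81 rad/s², counterclockwise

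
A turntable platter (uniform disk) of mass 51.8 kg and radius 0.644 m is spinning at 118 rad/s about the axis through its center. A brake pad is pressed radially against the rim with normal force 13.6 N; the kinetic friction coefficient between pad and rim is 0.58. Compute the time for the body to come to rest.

I = ½MR² = (1/2)(51.8)(0.644)² = 10.74 kg·m².
Friction force f = μN = (0.58)(13.6) = 7.888 N at the rim; torque magnitude τ = fR = 5.080 N·m, opposing ω.
|α| = τ/I = 5.080/10.74 = 0.4729 rad/s² (deceleration).
0 = ω₀ − |α|t ⇒ t = ω₀/|α| = 118/0.4729 = 249.5 s.

t ≈ 250 s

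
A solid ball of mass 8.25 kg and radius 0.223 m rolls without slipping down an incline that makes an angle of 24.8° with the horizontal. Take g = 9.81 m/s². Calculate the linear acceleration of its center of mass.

Translation along the incline: Mg sinθ − f = Ma.
Rotation about the center: fR = Iα with I = (2/5)MR². No-slip gives a = αR, so f = (I/R²)a = (2/5)M a.
Substituting: Mg sinθ = (1 + 0.4000)Ma, so a = g sinθ/(1 + 0.4000) = (9.81) sin 24.8° / 1.400 = 2.939 m/s².

a ≈ 2.94 m/s²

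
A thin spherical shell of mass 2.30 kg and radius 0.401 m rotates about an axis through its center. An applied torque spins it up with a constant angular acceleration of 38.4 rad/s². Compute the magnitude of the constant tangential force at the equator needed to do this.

F ≈ 23.6 N

I = (2/3)MR² = (2/3)(2.30)(0.401)² = 0.2466 kg·m².
The required torque is τ = Iα = (0.2466)(38.40) = 9.468 N·m.
A tangential force at the equator gives τ = FR, so F = τ/R = 9.468/0.401 = 23.61 N.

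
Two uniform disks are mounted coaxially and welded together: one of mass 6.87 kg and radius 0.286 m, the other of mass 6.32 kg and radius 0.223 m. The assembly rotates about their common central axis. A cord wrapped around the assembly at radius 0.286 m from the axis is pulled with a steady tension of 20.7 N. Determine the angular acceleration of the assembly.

I = ½M₁R₁² + ½M₂R₂² = ½(6.87)(0.286)² + ½(6.32)(0.223)² = 0.4381 kg·m².
τ = F r = (20.7)(0.286) = 5.920 N·m.
α = τ/I = 5.920/0.4381 = 13.51 rad/s².

α ≈ 13.5 rad/s²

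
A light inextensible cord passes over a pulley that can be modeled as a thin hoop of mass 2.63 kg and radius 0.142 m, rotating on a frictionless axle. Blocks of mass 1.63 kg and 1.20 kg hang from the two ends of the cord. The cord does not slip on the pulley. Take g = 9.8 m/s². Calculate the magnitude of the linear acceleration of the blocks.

I = MR² = (2.63)(0.142)² = 0.05303 kg·m².
Heavier block: m₁g − T₁ = m₁a. Lighter block: T₂ − m₂g = m₂a.
Pulley: (T₁ − T₂)R = Iα = I(a/R), so T₁ − T₂ = (I/R²)a = 1·M_p a = 2.630·a.
Adding the three: (m₁ − m₂)g = (m₁ + m₂ + 2.630)a, so a = (1.63 − 1.20)(9.8)/(1.63 + 1.20 + 2.630) = 0.7718 m/s².

a ≈ 0.772 m/s²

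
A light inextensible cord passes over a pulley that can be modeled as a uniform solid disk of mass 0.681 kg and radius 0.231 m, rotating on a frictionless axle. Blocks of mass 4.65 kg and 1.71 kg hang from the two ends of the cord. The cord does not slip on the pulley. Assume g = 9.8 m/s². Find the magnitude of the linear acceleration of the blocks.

a ≈ 4.30 m/s²

I = ½MR² = (1/2)(0.681)(0.231)² = 0.01817 kg·m².
Heavier block: m₁g − T₁ = m₁a. Lighter block: T₂ − m₂g = m₂a.
Pulley: (T₁ − T₂)R = Iα = I(a/R), so T₁ − T₂ = (I/R²)a = (1/2)M_p a = 0.3405·a.
Adding the three: (m₁ − m₂)g = (m₁ + m₂ + 0.3405)a, so a = (4.65 − 1.71)(9.8)/(4.65 + 1.71 + 0.3405) = 4.300 m/s².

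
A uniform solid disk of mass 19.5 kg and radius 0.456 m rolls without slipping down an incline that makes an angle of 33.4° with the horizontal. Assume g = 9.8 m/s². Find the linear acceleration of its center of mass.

a ≈ 3.60 m/s²

Translation along the incline: Mg sinθ − f = Ma.
Rotation about the center: fR = Iα with I = ½MR². No-slip gives a = αR, so f = (I/R²)a = (1/2)M a.
Substituting: Mg sinθ = (1 + 0.5000)Ma, so a = g sinθ/(1 + 0.5000) = (9.8) sin 33.4° / 1.500 = 3.596 m/s².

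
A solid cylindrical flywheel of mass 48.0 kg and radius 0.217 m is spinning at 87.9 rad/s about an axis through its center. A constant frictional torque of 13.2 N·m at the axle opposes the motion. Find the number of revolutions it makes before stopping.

≈ 52.6 revolutions

I = ½MR² = (1/2)(48.0)(0.217)² = 1.130 kg·m².
The net torque has magnitude 13.2 N·m, opposing ω.
|α| = τ/I = 13.20/1.130 = 11.68 rad/s² (deceleration).
ω² = ω₀² − 2|α|θ with ω = 0 ⇒ θ = ω₀²/(2|α|) = 330.8 rad = 52.64 rev.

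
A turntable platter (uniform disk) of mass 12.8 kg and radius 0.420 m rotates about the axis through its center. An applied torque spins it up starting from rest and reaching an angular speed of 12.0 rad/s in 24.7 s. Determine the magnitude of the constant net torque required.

I = ½MR² = (1/2)(12.8)(0.420)² = 1.129 kg·m².
α = Δω/Δt = (12.0 − 0)/24.7 = 0.4858 rad/s².
τ = Iα = (1.129)(0.4858) = 0.5485 N·m.

τ ≈ 0.548 N·m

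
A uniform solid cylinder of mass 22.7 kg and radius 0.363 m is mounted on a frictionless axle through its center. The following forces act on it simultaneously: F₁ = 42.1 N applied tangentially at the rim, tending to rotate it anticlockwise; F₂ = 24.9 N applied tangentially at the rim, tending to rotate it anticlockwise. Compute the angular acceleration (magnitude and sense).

I = ½MR² = (1/2)(22.7)(0.363)² = 1.496 kg·m².
Taking anticlockwise as positive: τ₁ = +(42.1)(0.363) = +15.28 N·m; τ₂ = +(24.9)(0.363) = +9.039 N·m.
Net torque τ = 24.32 N·m.
α = τ/I = 24.32/1.496 = 16.26 rad/s².

α ≈ 16.3 rad/s², anticlockwise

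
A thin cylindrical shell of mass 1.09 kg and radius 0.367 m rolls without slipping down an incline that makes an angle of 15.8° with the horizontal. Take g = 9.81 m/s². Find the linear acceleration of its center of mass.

Translation along the incline: Mg sinθ − f = Ma.
Rotation about the center: fR = Iα with I = MR². No-slip gives a = αR, so f = (I/R²)a = M a.
Substituting: Mg sinθ = (1 + 1.000)Ma, so a = g sinθ/(1 + 1.000) = (9.81) sin 15.8° / 2.000 = 1.336 m/s².

a ≈ 1.34 m/s²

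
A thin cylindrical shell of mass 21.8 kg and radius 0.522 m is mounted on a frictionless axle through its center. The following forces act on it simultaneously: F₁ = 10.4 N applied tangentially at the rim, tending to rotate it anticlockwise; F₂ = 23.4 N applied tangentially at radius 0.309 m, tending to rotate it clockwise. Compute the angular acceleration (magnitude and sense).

α ≈ 0.303 rad/s², clockwise

I = MR² = (21.8)(0.522)² = 5.940 kg·m².
Taking anticlockwise as positive: τ₁ = +(10.4)(0.522) = +5.429 N·m; τ₂ = −(23.4)(0.309) = −7.231 N·m.
Net torque τ = -1.802 N·m.
α = τ/I = -1.802/5.940 = -0.3033 rad/s².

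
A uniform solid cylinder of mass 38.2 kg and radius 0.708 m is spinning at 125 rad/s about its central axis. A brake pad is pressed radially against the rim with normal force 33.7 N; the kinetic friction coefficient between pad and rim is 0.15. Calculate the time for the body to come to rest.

t ≈ 334 s

I = ½MR² = (1/2)(38.2)(0.708)² = 9.574 kg·m².
Friction force f = μN = (0.15)(33.7) = 5.055 N at the rim; torque magnitude τ = fR = 3.579 N·m, opposing ω.
|α| = τ/I = 3.579/9.574 = 0.3738 rad/s² (deceleration).
0 = ω₀ − |α|t ⇒ t = ω₀/|α| = 125/0.3738 = 334.4 s.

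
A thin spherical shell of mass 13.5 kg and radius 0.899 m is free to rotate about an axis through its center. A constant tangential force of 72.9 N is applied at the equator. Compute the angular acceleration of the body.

I = (2/3)MR² = (2/3)(13.5)(0.899)² = 7.274 kg·m².
τ = F R = (72.9)(0.899) = 65.54 N·m.
From τ = Iα: α = 65.54/7.274 = 9.010 rad/s².

α ≈ 9.01 rad/s²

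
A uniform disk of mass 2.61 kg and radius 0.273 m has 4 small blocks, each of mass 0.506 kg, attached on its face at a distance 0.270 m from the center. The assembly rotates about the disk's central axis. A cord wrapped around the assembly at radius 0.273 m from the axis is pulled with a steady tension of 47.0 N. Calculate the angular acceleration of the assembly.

α ≈ 52.4 rad/s²

I_disk = ½MR² = ½(2.61)(0.273)² = 0.09726 kg·m².
I_blocks = 4·m·r² = 4(0.506)(0.270)² = 0.1475 kg·m².
Total I = 0.2448 kg·m².
τ = F r = (47.0)(0.273) = 12.83 N·m.
α = τ/I = 12.83/0.2448 = 52.41 rad/s².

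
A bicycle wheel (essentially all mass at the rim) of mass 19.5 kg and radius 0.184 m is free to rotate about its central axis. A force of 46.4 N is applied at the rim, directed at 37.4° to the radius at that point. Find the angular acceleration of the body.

I = MR² = (19.5)(0.184)² = 0.6602 kg·m².
Only the tangential component produces torque: τ = F R sinθ = (46.4)(0.184) sin 37.4° = 5.186 N·m.
Newton's second law for rotation, τ = Iα, gives α = τ/I = 5.186/0.6602 = 7.855 rad/s².

α ≈ 7.85 rad/s²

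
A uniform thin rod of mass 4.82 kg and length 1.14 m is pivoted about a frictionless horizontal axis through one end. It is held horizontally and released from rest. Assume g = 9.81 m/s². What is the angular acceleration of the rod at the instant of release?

α ≈ 12.9 rad/s²

About the pivot, I = (1/3)ML² = (1/3)(4.82)(1.14)² = 2.088 kg·m².
The weight acts at the center, a distance L/2 = 0.5700 m from the pivot; τ = Mg(L/2) = 26.95 N·m.
α = τ/I = 26.95/2.088 = 12.91 rad/s².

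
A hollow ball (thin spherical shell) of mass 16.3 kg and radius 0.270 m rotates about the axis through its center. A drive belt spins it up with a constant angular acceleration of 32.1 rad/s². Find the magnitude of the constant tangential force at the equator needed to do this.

I = (2/3)MR² = (2/3)(16.3)(0.270)² = 0.7922 kg·m².
The required torque is τ = Iα = (0.7922)(32.10) = 25.43 N·m.
A tangential force at the equator gives τ = FR, so F = τ/R = 25.43/0.270 = 94.18 N.

F ≈ 94.2 N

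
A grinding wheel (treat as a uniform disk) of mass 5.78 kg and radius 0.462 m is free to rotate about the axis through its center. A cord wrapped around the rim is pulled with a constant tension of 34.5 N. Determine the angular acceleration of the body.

α ≈ 25.8 rad/s²

I = ½MR² = (1/2)(5.78)(0.462)² = 0.6169 kg·m².
τ = F R = (34.5)(0.462) = 15.94 N·m.
From τ = Iα: α = 15.94/0.6169 = 25.84 rad/s².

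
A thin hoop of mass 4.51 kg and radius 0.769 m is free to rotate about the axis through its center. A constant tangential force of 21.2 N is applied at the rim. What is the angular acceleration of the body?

α ≈ 6.11 rad/s²

I = MR² = (4.51)(0.769)² = 2.667 kg·m².
τ = F R = (21.2)(0.769) = 16.30 N·m.
Newton's second law for rotation, τ = Iα, gives α = τ/I = 16.30/2.667 = 6.113 rad/s².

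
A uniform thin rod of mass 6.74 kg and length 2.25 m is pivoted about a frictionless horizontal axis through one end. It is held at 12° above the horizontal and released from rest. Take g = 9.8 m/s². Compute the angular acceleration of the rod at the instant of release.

α ≈ 6.39 rad/s²

About the pivot, I = (1/3)ML² = (1/3)(6.74)(2.25)² = 11.37 kg·m².
The weight acts at the center, a distance L/2 = 1.125 m from the pivot; τ = Mg(L/2) cos 12° = 72.68 N·m.
α = τ/I = 72.68/11.37 = 6.391 rad/s².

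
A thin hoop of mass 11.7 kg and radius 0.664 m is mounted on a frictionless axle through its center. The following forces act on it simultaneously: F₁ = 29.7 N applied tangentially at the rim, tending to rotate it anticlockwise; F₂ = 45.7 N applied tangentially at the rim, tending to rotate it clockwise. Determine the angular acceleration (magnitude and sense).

I = MR² = (11.7)(0.664)² = 5.158 kg·m².
Taking anticlockwise as positive: τ₁ = +(29.7)(0.664) = +19.72 N·m; τ₂ = −(45.7)(0.664) = −30.34 N·m.
Net torque τ = -10.62 N·m.
α = τ/I = -10.62/5.158 = -2.060 rad/s².

α ≈ 2.06 rad/s², clockwise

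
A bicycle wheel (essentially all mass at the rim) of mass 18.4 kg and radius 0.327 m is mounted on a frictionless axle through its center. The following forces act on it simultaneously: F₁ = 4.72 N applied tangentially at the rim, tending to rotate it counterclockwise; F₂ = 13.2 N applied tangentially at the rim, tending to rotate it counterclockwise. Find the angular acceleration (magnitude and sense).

I = MR² = (18.4)(0.327)² = 1.967 kg·m².
Taking counterclockwise as positive: τ₁ = +(4.72)(0.327) = +1.543 N·m; τ₂ = +(13.2)(0.327) = +4.316 N·m.
Net torque τ = 5.860 N·m.
α = τ/I = 5.860/1.967 = 2.978 rad/s².

α ≈ 2.98 rad/s², counterclockwise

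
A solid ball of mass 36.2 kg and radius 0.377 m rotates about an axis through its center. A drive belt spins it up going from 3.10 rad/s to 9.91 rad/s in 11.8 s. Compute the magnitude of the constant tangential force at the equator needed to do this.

I = (2/5)MR² = (2/5)(36.2)(0.377)² = 2.058 kg·m².
α = Δω/Δt = (9.91 − 3.10)/11.8 = 0.5771 rad/s².
The required torque is τ = Iα = (2.058)(0.5771) = 1.188 N·m.
A tangential force at the equator gives τ = FR, so F = τ/R = 1.188/0.377 = 3.150 N.

F ≈ 3.15 N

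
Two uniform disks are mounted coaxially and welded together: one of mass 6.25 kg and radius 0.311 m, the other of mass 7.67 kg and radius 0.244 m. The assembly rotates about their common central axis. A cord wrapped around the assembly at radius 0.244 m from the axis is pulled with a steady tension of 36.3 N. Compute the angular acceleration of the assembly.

α ≈ 16.7 rad/s²

I = ½M₁R₁² + ½M₂R₂² = ½(6.25)(0.311)² + ½(7.67)(0.244)² = 0.5306 kg·m².
τ = F r = (36.3)(0.244) = 8.857 N·m.
α = τ/I = 8.857/0.5306 = 16.69 rad/s².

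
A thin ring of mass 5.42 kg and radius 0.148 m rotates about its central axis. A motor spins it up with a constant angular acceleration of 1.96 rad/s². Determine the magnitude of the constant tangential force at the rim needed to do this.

I = MR² = (5.42)(0.148)² = 0.1187 kg·m².
The required torque is τ = Iα = (0.1187)(1.960) = 0.2327 N·m.
A tangential force at the rim gives τ = FR, so F = τ/R = 0.2327/0.148 = 1.572 N.

F ≈ 1.57 N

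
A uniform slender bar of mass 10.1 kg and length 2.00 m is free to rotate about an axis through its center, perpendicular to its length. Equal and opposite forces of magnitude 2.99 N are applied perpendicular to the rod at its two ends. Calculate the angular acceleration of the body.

α ≈ 1.78 rad/s²

I = (1/12)ML² = (1/12)(10.1)(2.00)² = 3.367 kg·m².
The couple gives τ = F·(L/2) + F·(L/2) = F L = (2.99)(2.00) = 5.980 N·m.
Newton's second law for rotation, τ = Iα, gives α = τ/I = 5.980/3.367 = 1.776 rad/s².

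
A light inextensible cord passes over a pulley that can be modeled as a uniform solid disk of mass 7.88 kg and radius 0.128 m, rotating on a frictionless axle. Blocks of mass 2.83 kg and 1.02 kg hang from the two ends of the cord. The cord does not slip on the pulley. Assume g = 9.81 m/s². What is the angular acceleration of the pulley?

I = ½MR² = (1/2)(7.88)(0.128)² = 0.06455 kg·m².
Heavier block: m₁g − T₁ = m₁a. Lighter block: T₂ − m₂g = m₂a.
Pulley: (T₁ − T₂)R = Iα = I(a/R), so T₁ − T₂ = (I/R²)a = (1/2)M_p a = 3.940·a.
Adding the three: (m₁ − m₂)g = (m₁ + m₂ + 3.940)a, so a = (2.83 − 1.02)(9.81)/(2.83 + 1.02 + 3.940) = 2.279 m/s².
α = a/R = 2.279/0.128 = 17.81 rad/s².

α ≈ 17.8 rad/s²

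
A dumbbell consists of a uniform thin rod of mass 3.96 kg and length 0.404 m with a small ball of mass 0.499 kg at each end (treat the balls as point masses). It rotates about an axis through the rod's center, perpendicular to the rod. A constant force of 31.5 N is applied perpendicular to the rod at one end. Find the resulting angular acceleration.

I_rod = (1/12)ML² = (1/12)(3.96)(0.404)² = 0.05386 kg·m².
I_balls = 2·m·(L/2)² = 2(0.499)(0.2020)² = 0.04072 kg·m².
Total I = 0.09458 kg·m².
τ = F·(L/2) = (31.5)(0.202) = 6.363 N·m.
α = τ/I = 6.363/0.09458 = 67.27 rad/s².

α ≈ 67.3 rad/s²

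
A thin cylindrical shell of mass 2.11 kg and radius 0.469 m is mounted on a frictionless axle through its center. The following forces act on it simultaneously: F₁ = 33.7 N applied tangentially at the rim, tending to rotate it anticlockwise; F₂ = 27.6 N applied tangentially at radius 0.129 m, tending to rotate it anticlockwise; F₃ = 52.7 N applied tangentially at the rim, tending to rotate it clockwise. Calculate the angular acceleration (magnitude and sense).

I = MR² = (2.11)(0.469)² = 0.4641 kg·m².
Taking anticlockwise as positive: τ₁ = +(33.7)(0.469) = +15.81 N·m; τ₂ = +(27.6)(0.129) = +3.560 N·m; τ₃ = −(52.7)(0.469) = −24.72 N·m.
Net torque τ = -5.351 N·m.
α = τ/I = -5.351/0.4641 = -11.53 rad/s².

α ≈ 11.5 rad/s², clockwise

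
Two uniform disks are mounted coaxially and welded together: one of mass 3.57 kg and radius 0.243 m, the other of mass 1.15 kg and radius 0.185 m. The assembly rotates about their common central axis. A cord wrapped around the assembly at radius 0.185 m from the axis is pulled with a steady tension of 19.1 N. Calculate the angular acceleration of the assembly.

α ≈ 28.2 rad/s²

I = ½M₁R₁² + ½M₂R₂² = ½(3.57)(0.243)² + ½(1.15)(0.185)² = 0.1251 kg·m².
τ = F r = (19.1)(0.185) = 3.534 N·m.
α = τ/I = 3.534/0.1251 = 28.25 rad/s².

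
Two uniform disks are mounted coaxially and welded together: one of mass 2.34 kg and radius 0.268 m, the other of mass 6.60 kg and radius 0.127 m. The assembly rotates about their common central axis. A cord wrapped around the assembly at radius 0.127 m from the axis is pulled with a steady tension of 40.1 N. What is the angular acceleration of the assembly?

α ≈ 37.1 rad/s²

I = ½M₁R₁² + ½M₂R₂² = ½(2.34)(0.268)² + ½(6.60)(0.127)² = 0.1373 kg·m².
τ = F r = (40.1)(0.127) = 5.093 N·m.
α = τ/I = 5.093/0.1373 = 37.10 rad/s².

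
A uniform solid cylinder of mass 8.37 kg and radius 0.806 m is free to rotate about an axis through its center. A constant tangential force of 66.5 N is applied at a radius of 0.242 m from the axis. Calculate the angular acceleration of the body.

α ≈ 5.92 rad/s²

I = ½MR² = (1/2)(8.37)(0.806)² = 2.719 kg·m².
τ = F·r = (66.5)(0.242) = 16.09 N·m.
From τ = Iα: α = 16.09/2.719 = 5.919 rad/s².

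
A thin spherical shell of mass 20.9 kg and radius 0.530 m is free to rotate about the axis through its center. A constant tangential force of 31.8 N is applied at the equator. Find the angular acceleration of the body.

I = (2/3)MR² = (2/3)(20.9)(0.530)² = 3.914 kg·m².
τ = F R = (31.8)(0.530) = 16.85 N·m.
Newton's second law for rotation, τ = Iα, gives α = τ/I = 16.85/3.914 = 4.306 rad/s².

α ≈ 4.31 rad/s²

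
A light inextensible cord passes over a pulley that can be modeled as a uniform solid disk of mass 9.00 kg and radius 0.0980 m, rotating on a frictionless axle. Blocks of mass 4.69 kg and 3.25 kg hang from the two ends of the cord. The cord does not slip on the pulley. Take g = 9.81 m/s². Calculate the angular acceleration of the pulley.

α ≈ 11.6 rad/s²

I = ½MR² = (1/2)(9.00)(0.0980)² = 0.04322 kg·m².
Heavier block: m₁g − T₁ = m₁a. Lighter block: T₂ − m₂g = m₂a.
Pulley: (T₁ − T₂)R = Iα = I(a/R), so T₁ − T₂ = (I/R²)a = (1/2)M_p a = 4.500·a.
Adding the three: (m₁ − m₂)g = (m₁ + m₂ + 4.500)a, so a = (4.69 − 3.25)(9.81)/(4.69 + 3.25 + 4.500) = 1.136 m/s².
α = a/R = 1.136/0.0980 = 11.59 rad/s².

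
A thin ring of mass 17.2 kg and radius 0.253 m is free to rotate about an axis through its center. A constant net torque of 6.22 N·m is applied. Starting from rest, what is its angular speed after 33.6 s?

I = MR² = (17.2)(0.253)² = 1.101 kg·m².
α = τ/I = 6.22/1.101 = 5.650 rad/s².
ω = ω₀ + αt = 0 + (5.650)(33.6) = 189.8 rad/s.

ω ≈ 190 rad/s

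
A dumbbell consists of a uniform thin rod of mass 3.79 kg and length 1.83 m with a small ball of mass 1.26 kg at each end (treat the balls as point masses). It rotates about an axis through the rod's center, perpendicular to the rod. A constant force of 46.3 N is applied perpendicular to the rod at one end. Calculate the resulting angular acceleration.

I_rod = (1/12)ML² = (1/12)(3.79)(1.83)² = 1.058 kg·m².
I_balls = 2·m·(L/2)² = 2(1.26)(0.9150)² = 2.110 kg·m².
Total I = 3.168 kg·m².
τ = F·(L/2) = (46.3)(0.915) = 42.36 N·m.
α = τ/I = 42.36/3.168 = 13.37 rad/s².

α ≈ 13.4 rad/s²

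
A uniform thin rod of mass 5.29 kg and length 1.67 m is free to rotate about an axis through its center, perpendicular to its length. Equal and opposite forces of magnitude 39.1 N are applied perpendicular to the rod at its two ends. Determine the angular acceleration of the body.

α ≈ 53.1 rad/s²

I = (1/12)ML² = (1/12)(5.29)(1.67)² = 1.229 kg·m².
The couple gives τ = F·(L/2) + F·(L/2) = F L = (39.1)(1.67) = 65.30 N·m.
Newton's second law for rotation, τ = Iα, gives α = τ/I = 65.30/1.229 = 53.11 rad/s².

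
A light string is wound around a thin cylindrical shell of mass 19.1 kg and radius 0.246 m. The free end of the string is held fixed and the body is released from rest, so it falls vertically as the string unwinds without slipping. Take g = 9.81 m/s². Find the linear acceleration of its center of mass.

a ≈ 4.91 m/s²

Translation: Mg − T = Ma. Rotation about the center: TR = Iα with I = MR².
With a = αR: T = (I/R²)a = M a, so Mg = (1 + 1.000)Ma.
a = g/(1 + 1.000) = 9.81/2.000 = 4.905 m/s².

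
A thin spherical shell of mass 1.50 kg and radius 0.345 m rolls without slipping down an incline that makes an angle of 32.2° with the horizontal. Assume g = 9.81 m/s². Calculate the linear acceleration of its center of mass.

a ≈ 3.14 m/s²

Translation along the incline: Mg sinθ − f = Ma.
Rotation about the center: fR = Iα with I = (2/3)MR². No-slip gives a = αR, so f = (I/R²)a = (2/3)M a.
Substituting: Mg sinθ = (1 + 0.6667)Ma, so a = g sinθ/(1 + 0.6667) = (9.81) sin 32.2° / 1.667 = 3.137 m/s².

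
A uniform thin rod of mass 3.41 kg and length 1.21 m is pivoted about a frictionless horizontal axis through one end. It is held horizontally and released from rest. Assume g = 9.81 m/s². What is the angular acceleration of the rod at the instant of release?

α ≈ 12.2 rad/s²

About the pivot, I = (1/3)ML² = (1/3)(3.41)(1.21)² = 1.664 kg·m².
The weight acts at the center, a distance L/2 = 0.6050 m from the pivot; τ = Mg(L/2) = 20.24 N·m.
α = τ/I = 20.24/1.664 = 12.16 rad/s².
(Equivalently α = (3g/(2L)) = 12.16 rad/s².)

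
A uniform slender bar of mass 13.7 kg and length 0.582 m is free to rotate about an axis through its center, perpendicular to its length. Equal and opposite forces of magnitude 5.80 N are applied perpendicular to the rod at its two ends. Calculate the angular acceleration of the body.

I = (1/12)ML² = (1/12)(13.7)(0.582)² = 0.3867 kg·m².
The couple gives τ = F·(L/2) + F·(L/2) = F L = (5.80)(0.582) = 3.376 N·m.
From τ = Iα: α = 3.376/0.3867 = 8.729 rad/s².

α ≈ 8.73 rad/s²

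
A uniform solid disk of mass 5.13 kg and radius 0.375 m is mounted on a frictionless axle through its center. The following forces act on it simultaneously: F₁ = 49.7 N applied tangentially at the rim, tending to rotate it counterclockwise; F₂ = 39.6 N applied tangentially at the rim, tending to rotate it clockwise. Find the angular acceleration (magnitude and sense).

I = ½MR² = (1/2)(5.13)(0.375)² = 0.3607 kg·m².
Taking counterclockwise as positive: τ₁ = +(49.7)(0.375) = +18.64 N·m; τ₂ = −(39.6)(0.375) = −14.85 N·m.
Net torque τ = 3.788 N·m.
α = τ/I = 3.788/0.3607 = 10.50 rad/s².

α ≈ 10.5 rad/s², counterclockwise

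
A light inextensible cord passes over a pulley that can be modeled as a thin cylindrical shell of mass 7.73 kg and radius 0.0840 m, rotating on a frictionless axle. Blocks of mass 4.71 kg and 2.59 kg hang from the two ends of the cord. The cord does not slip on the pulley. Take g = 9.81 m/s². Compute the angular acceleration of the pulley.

α ≈ 16.5 rad/s²

I = MR² = (7.73)(0.0840)² = 0.05454 kg·m².
Heavier block: m₁g − T₁ = m₁a. Lighter block: T₂ − m₂g = m₂a.
Pulley: (T₁ − T₂)R = Iα = I(a/R), so T₁ − T₂ = (I/R²)a = 1·M_p a = 7.730·a.
Adding the three: (m₁ − m₂)g = (m₁ + m₂ + 7.730)a, so a = (4.71 − 2.59)(9.81)/(4.71 + 2.59 + 7.730) = 1.384 m/s².
α = a/R = 1.384/0.0840 = 16.47 rad/s².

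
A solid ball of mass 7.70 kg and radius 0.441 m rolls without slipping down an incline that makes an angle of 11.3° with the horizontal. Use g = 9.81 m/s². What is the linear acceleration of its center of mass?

Translation along the incline: Mg sinθ − f = Ma.
Rotation about the center: fR = Iα with I = (2/5)MR². No-slip gives a = αR, so f = (I/R²)a = (2/5)M a.
Substituting: Mg sinθ = (1 + 0.4000)Ma, so a = g sinθ/(1 + 0.4000) = (9.81) sin 11.3° / 1.400 = 1.373 m/s².

a ≈ 1.37 m/s²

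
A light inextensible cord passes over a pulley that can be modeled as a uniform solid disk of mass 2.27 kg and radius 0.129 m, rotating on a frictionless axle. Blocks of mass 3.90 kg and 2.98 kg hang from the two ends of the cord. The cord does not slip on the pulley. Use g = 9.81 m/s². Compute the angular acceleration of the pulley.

I = ½MR² = (1/2)(2.27)(0.129)² = 0.01889 kg·m².
Heavier block: m₁g − T₁ = m₁a. Lighter block: T₂ − m₂g = m₂a.
Pulley: (T₁ − T₂)R = Iα = I(a/R), so T₁ − T₂ = (I/R²)a = (1/2)M_p a = 1.135·a.
Adding the three: (m₁ − m₂)g = (m₁ + m₂ + 1.135)a, so a = (3.90 − 2.98)(9.81)/(3.90 + 2.98 + 1.135) = 1.126 m/s².
α = a/R = 1.126/0.129 = 8.729 rad/s².

α ≈ 8.73 rad/s²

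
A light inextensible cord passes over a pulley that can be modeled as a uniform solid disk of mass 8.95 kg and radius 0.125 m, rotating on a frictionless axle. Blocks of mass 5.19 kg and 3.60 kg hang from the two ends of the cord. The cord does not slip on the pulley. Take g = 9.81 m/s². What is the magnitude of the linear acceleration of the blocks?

a ≈ 1.18 m/s²

I = ½MR² = (1/2)(8.95)(0.125)² = 0.06992 kg·m².
Heavier block: m₁g − T₁ = m₁a. Lighter block: T₂ − m₂g = m₂a.
Pulley: (T₁ − T₂)R = Iα = I(a/R), so T₁ − T₂ = (I/R²)a = (1/2)M_p a = 4.475·a.
Adding the three: (m₁ − m₂)g = (m₁ + m₂ + 4.475)a, so a = (5.19 − 3.60)(9.81)/(5.19 + 3.60 + 4.475) = 1.176 m/s².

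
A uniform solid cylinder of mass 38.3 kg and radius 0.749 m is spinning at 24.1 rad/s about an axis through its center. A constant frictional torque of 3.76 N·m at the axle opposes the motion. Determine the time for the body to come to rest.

t ≈ 68.9 s

I = ½MR² = (1/2)(38.3)(0.749)² = 10.74 kg·m².
The net torque has magnitude 3.76 N·m, opposing ω.
|α| = τ/I = 3.760/10.74 = 0.3500 rad/s² (deceleration).
0 = ω₀ − |α|t ⇒ t = ω₀/|α| = 24.1/0.3500 = 68.86 s.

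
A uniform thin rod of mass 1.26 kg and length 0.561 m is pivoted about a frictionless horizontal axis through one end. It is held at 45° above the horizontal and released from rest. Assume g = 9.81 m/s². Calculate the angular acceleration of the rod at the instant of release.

About the pivot, I = (1/3)ML² = (1/3)(1.26)(0.561)² = 0.1322 kg·m².
The weight acts at the center, a distance L/2 = 0.2805 m from the pivot; τ = Mg(L/2) cos 45° = 2.452 N·m.
α = τ/I = 2.452/0.1322 = 18.55 rad/s².

α ≈ 18.5 rad/s²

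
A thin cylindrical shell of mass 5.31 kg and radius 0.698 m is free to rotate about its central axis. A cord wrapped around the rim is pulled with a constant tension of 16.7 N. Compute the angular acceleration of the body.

I = MR² = (5.31)(0.698)² = 2.587 kg·m².
τ = F R = (16.7)(0.698) = 11.66 N·m.
From τ = Iα: α = 11.66/2.587 = 4.506 rad/s².

α ≈ 4.51 rad/s²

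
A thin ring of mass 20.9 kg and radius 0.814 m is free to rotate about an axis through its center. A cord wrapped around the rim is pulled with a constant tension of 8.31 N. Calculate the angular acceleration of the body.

I = MR² = (20.9)(0.814)² = 13.85 kg·m².
τ = F R = (8.31)(0.814) = 6.764 N·m.
From τ = Iα: α = 6.764/13.85 = 0.4885 rad/s².

α ≈ 0.488 rad/s²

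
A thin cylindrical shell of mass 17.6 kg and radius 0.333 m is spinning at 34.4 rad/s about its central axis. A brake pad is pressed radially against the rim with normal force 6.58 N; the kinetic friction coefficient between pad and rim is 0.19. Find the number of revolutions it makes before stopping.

I = MR² = (17.6)(0.333)² = 1.952 kg·m².
Friction force f = μN = (0.19)(6.58) = 1.250 N at the rim; torque magnitude τ = fR = 0.4163 N·m, opposing ω.
|α| = τ/I = 0.4163/1.952 = 0.2133 rad/s² (deceleration).
ω² = ω₀² − 2|α|θ with ω = 0 ⇒ θ = ω₀²/(2|α|) = 2774 rad = 441.5 rev.

≈ 441 revolutions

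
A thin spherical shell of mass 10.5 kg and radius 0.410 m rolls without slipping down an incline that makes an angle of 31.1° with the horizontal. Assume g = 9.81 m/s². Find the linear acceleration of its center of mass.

Translation along the incline: Mg sinθ − f = Ma.
Rotation about the center: fR = Iα with I = (2/3)MR². No-slip gives a = αR, so f = (I/R²)a = (2/3)M a.
Substituting: Mg sinθ = (1 + 0.6667)Ma, so a = g sinθ/(1 + 0.6667) = (9.81) sin 31.1° / 1.667 = 3.040 m/s².

a ≈ 3.04 m/s²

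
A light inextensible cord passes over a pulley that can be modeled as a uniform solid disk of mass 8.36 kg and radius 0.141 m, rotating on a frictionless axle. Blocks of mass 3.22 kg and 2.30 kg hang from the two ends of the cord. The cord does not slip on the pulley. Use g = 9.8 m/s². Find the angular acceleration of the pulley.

I = ½MR² = (1/2)(8.36)(0.141)² = 0.08310 kg·m².
Heavier block: m₁g − T₁ = m₁a. Lighter block: T₂ − m₂g = m₂a.
Pulley: (T₁ − T₂)R = Iα = I(a/R), so T₁ − T₂ = (I/R²)a = (1/2)M_p a = 4.180·a.
Adding the three: (m₁ − m₂)g = (m₁ + m₂ + 4.180)a, so a = (3.22 − 2.30)(9.8)/(3.22 + 2.30 + 4.180) = 0.9295 m/s².
α = a/R = 0.9295/0.141 = 6.592 rad/s².

α ≈ 6.59 rad/s²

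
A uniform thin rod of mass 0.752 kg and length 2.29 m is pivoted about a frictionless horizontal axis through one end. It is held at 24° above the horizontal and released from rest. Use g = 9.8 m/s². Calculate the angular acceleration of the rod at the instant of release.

About the pivot, I = (1/3)ML² = (1/3)(0.752)(2.29)² = 1.315 kg·m².
The weight acts at the center, a distance L/2 = 1.145 m from the pivot; τ = Mg(L/2) cos 24° = 7.709 N·m.
α = τ/I = 7.709/1.315 = 5.864 rad/s².
(Equivalently α = (3g/(2L)) cos 24° = 5.864 rad/s².)

α ≈ 5.86 rad/s²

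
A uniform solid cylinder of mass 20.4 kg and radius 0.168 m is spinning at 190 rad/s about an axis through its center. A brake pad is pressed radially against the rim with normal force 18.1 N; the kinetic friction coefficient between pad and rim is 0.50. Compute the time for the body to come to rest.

t ≈ 36.0 s

I = ½MR² = (1/2)(20.4)(0.168)² = 0.2879 kg·m².
Friction force f = μN = (0.50)(18.1) = 9.050 N at the rim; torque magnitude τ = fR = 1.520 N·m, opposing ω.
|α| = τ/I = 1.520/0.2879 = 5.281 rad/s² (deceleration).
0 = ω₀ − |α|t ⇒ t = ω₀/|α| = 190/5.281 = 35.98 s.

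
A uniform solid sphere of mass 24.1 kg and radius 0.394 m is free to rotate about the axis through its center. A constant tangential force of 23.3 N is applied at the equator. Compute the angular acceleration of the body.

α ≈ 6.13 rad/s²

I = (2/5)MR² = (2/5)(24.1)(0.394)² = 1.496 kg·m².
τ = F R = (23.3)(0.394) = 9.180 N·m.
From τ = Iα: α = 9.180/1.496 = 6.135 rad/s².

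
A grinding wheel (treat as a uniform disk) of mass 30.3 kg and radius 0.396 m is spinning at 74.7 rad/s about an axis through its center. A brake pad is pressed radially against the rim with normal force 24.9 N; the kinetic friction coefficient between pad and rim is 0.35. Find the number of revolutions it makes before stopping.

I = ½MR² = (1/2)(30.3)(0.396)² = 2.376 kg·m².
Friction force f = μN = (0.35)(24.9) = 8.715 N at the rim; torque magnitude τ = fR = 3.451 N·m, opposing ω.
|α| = τ/I = 3.451/2.376 = 1.453 rad/s² (deceleration).
ω² = ω₀² − 2|α|θ with ω = 0 ⇒ θ = ω₀²/(2|α|) = 1921 rad = 305.7 rev.

≈ 306 revolutions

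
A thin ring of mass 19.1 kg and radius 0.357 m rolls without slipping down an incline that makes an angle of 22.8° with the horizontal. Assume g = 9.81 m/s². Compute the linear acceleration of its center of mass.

a ≈ 1.90 m/s²

Translation along the incline: Mg sinθ − f = Ma.
Rotation about the center: fR = Iα with I = MR². No-slip gives a = αR, so f = (I/R²)a = M a.
Substituting: Mg sinθ = (1 + 1.000)Ma, so a = g sinθ/(1 + 1.000) = (9.81) sin 22.8° / 2.000 = 1.901 m/s².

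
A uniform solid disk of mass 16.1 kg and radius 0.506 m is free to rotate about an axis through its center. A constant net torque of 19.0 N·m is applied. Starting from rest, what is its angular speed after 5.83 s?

I = ½MR² = (1/2)(16.1)(0.506)² = 2.061 kg·m².
α = τ/I = 19.0/2.061 = 9.218 rad/s².
ω = ω₀ + αt = 0 + (9.218)(5.83) = 53.74 rad/s.

ω ≈ 53.7 rad/s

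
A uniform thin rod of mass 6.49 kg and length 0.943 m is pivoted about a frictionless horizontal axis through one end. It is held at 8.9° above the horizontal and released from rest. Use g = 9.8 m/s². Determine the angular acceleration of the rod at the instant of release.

About the pivot, I = (1/3)ML² = (1/3)(6.49)(0.943)² = 1.924 kg·m².
The weight acts at the center, a distance L/2 = 0.4715 m from the pivot; τ = Mg(L/2) cos 8.9° = 29.63 N·m.
α = τ/I = 29.63/1.924 = 15.40 rad/s².

α ≈ 15.4 rad/s²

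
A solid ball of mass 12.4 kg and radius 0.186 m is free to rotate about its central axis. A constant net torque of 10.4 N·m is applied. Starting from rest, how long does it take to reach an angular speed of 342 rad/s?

t ≈ 5.64 s

I = (2/5)MR² = (2/5)(12.4)(0.186)² = 0.1716 kg·m².
α = τ/I = 10.4/0.1716 = 60.61 rad/s².
ω = αt ⇒ t = ω/α = 342/60.61 = 5.643 s.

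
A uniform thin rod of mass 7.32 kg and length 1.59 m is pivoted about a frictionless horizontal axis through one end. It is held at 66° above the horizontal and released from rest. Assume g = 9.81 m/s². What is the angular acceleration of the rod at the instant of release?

α ≈ 3.76 rad/s²

About the pivot, I = (1/3)ML² = (1/3)(7.32)(1.59)² = 6.169 kg·m².
The weight acts at the center, a distance L/2 = 0.7950 m from the pivot; τ = Mg(L/2) cos 66° = 23.22 N·m.
α = τ/I = 23.22/6.169 = 3.764 rad/s².
(Equivalently α = (3g/(2L)) cos 66° = 3.764 rad/s².)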